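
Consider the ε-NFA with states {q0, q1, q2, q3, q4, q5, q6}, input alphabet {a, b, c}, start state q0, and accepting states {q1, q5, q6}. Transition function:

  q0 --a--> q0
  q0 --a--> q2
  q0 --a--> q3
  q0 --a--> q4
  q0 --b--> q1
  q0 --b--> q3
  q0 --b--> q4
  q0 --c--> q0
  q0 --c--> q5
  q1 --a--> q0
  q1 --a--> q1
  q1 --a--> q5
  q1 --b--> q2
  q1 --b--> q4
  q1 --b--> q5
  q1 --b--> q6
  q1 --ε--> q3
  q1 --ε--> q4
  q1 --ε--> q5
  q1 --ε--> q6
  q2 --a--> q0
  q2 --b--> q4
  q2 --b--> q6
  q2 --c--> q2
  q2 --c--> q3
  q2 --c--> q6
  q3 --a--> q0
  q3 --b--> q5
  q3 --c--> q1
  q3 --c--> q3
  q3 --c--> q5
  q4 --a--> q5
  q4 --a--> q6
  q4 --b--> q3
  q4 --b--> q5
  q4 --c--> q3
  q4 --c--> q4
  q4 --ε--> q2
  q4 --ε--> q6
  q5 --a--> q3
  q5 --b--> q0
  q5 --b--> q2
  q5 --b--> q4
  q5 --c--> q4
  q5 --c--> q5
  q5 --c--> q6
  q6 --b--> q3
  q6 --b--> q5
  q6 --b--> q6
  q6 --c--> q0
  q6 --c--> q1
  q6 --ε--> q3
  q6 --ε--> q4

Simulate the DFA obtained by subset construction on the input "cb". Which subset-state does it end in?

Start: {q0}.
δ(q0,c) = {q0, q5}.
Union: {q0, q5}.
After c: {q0, q5}.
δ(q0,b) = {q1, q3, q4}; δ(q5,b) = {q0, q2, q4}.
Union: {q0, q1, q2, q3, q4}.
ε-closure gives {q0, q1, q2, q3, q4, q5, q6}.
After b: {q0, q1, q2, q3, q4, q5, q6}.

{q0, q1, q2, q3, q4, q5, q6}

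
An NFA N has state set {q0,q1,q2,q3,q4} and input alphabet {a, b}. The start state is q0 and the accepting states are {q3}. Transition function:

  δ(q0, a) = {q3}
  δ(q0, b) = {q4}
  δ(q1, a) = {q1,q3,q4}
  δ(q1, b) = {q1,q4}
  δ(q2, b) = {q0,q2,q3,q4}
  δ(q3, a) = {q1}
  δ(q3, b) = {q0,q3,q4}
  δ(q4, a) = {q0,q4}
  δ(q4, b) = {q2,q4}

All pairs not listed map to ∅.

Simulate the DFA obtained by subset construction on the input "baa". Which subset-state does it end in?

Start: {q0}.
δ(q0,b) = {q4}.
Union: {q4}.
After b: {q4}.
δ(q4,a) = {q0,q4}.
Union: {q0,q4}.
After a: {q0,q4}.
δ(q0,a) = {q3}; δ(q4,a) = {q0,q4}.
Union: {q0,q3,q4}.
After a: {q0,q3,q4}.

{q0,q3,q4}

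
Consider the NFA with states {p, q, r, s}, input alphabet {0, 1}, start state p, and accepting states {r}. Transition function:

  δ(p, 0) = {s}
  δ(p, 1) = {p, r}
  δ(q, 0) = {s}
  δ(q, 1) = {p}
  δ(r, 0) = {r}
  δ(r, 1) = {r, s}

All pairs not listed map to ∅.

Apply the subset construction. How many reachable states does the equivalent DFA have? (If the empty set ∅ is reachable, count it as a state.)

7

Start state of the DFA: {p}.
{p} --0--> {s}  [new]
{p} --1--> {p, r}  [new]
{s} --0--> ∅  [new]
{s} --1--> ∅  [seen]
{p, r} --0--> {r, s}  [new]
{p, r} --1--> {p, r, s}  [new]
∅ --0--> ∅  [seen]
∅ --1--> ∅  [seen]
{r, s} --0--> {r}  [new]
{r, s} --1--> {r, s}  [seen]
{p, r, s} --0--> {r, s}  [seen]
{p, r, s} --1--> {p, r, s}  [seen]
{r} --0--> {r}  [seen]
{r} --1--> {r, s}  [seen]
Reachable DFA states: {p}, {s}, {p, r}, ∅, {r, s}, {p, r, s}, {r}.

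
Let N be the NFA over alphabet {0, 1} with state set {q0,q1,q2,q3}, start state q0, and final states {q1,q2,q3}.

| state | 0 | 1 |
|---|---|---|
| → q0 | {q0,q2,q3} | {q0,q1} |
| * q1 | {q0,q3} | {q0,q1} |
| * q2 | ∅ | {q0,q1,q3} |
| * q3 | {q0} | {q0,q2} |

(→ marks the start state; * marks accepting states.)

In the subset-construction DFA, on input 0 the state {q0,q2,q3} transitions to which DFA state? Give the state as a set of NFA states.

{q0,q2,q3}

δ(q0,0) = {q0,q2,q3}; δ(q2,0) = ∅; δ(q3,0) = {q0}.
Union: {q0,q2,q3}.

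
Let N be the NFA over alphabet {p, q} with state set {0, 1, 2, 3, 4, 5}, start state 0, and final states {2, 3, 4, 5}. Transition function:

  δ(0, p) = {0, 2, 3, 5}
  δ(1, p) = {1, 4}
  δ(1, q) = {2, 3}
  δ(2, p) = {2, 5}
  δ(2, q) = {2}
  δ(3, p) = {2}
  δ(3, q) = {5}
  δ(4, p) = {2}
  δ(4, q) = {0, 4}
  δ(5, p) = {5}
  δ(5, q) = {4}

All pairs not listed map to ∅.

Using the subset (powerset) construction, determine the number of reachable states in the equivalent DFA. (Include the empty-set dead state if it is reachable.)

7

Start state of the DFA: {0}.
{0} --p--> {0, 2, 3, 5}  [new]
{0} --q--> ∅  [new]
{0, 2, 3, 5} --p--> {0, 2, 3, 5}  [seen]
{0, 2, 3, 5} --q--> {2, 4, 5}  [new]
∅ --p--> ∅  [seen]
∅ --q--> ∅  [seen]
{2, 4, 5} --p--> {2, 5}  [new]
{2, 4, 5} --q--> {0, 2, 4}  [new]
{2, 5} --p--> {2, 5}  [seen]
{2, 5} --q--> {2, 4}  [new]
{0, 2, 4} --p--> {0, 2, 3, 5}  [seen]
{0, 2, 4} --q--> {0, 2, 4}  [seen]
{2, 4} --p--> {2, 5}  [seen]
{2, 4} --q--> {0, 2, 4}  [seen]
Reachable DFA states: {0}, {0, 2, 3, 5}, ∅, {2, 4, 5}, {2, 5}, {0, 2, 4}, {2, 4}.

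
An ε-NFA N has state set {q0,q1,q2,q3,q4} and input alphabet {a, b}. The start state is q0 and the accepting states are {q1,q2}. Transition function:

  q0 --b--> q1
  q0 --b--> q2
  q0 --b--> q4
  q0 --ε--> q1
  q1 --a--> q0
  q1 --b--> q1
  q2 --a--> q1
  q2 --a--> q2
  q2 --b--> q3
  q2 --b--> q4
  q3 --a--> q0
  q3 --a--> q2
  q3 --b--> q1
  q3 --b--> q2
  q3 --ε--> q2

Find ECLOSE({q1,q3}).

Begin with {q1,q3}.
q3 →ε {q2}; add q2.
ε-closure = {q1,q2,q3}.

{q1,q2,q3}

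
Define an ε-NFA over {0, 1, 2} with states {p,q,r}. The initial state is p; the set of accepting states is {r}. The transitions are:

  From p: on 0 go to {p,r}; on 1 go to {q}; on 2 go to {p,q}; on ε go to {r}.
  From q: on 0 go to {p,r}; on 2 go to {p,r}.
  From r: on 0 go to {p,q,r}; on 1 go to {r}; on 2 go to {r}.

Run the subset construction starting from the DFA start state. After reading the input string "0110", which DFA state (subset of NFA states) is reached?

Start: {p,r}.
δ(p,0) = {p,r}; δ(r,0) = {p,q,r}.
Union: {p,q,r}.
After 0: {p,q,r}.
δ(p,1) = {q}; δ(q,1) = ∅; δ(r,1) = {r}.
Union: {q,r}.
After 1: {q,r}.
δ(q,1) = ∅; δ(r,1) = {r}.
Union: {r}.
After 1: {r}.
δ(r,0) = {p,q,r}.
Union: {p,q,r}.
After 0: {p,q,r}.

{p,q,r}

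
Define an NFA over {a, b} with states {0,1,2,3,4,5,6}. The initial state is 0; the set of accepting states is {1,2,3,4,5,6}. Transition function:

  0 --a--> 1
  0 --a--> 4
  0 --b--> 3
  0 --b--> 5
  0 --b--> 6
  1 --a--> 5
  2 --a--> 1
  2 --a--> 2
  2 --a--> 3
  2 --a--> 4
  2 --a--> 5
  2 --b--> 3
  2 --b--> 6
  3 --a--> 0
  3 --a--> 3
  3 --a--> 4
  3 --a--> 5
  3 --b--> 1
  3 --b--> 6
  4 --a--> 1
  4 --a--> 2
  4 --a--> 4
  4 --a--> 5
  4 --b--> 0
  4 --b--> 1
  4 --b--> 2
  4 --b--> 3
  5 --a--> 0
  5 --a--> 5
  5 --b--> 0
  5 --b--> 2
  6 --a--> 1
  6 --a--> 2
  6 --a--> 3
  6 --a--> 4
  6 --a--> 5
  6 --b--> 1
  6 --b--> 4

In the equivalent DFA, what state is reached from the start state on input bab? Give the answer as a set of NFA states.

{0,1,2,3,5,6}

Start: {0}.
δ(0,b) = {3,5,6}.
Union: {3,5,6}.
After b: {3,5,6}.
δ(3,a) = {0,3,4,5}; δ(5,a) = {0,5}; δ(6,a) = {1,2,3,4,5}.
Union: {0,1,2,3,4,5}.
After a: {0,1,2,3,4,5}.
δ(0,b) = {3,5,6}; δ(1,b) = ∅; δ(2,b) = {3,6}; δ(3,b) = {1,6}; δ(4,b) = {0,1,2,3}; δ(5,b) = {0,2}.
Union: {0,1,2,3,5,6}.
After b: {0,1,2,3,5,6}.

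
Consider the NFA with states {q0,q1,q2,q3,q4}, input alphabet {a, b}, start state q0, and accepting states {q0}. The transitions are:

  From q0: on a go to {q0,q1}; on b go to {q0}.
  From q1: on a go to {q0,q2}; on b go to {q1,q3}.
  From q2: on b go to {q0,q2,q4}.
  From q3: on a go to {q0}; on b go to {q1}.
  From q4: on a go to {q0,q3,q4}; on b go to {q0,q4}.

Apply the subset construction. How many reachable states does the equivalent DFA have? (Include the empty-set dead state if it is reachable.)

Start state of the DFA: {q0}.
{q0} --a--> {q0,q1}  [new]
{q0} --b--> {q0}  [seen]
{q0,q1} --a--> {q0,q1,q2}  [new]
{q0,q1} --b--> {q0,q1,q3}  [new]
{q0,q1,q2} --a--> {q0,q1,q2}  [seen]
{q0,q1,q2} --b--> {q0,q1,q2,q3,q4}  [new]
{q0,q1,q3} --a--> {q0,q1,q2}  [seen]
{q0,q1,q3} --b--> {q0,q1,q3}  [seen]
{q0,q1,q2,q3,q4} --a--> {q0,q1,q2,q3,q4}  [seen]
{q0,q1,q2,q3,q4} --b--> {q0,q1,q2,q3,q4}  [seen]
Reachable DFA states: {q0}, {q0,q1}, {q0,q1,q2}, {q0,q1,q3}, {q0,q1,q2,q3,q4}.

5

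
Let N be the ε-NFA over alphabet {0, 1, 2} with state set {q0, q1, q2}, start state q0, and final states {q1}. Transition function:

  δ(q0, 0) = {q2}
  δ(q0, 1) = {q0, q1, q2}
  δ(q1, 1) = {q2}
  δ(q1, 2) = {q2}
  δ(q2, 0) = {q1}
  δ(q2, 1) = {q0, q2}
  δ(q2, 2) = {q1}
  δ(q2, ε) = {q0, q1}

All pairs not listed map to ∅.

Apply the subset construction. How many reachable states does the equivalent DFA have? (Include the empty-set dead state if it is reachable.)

Start state of the DFA: {q0} (ε-closure of the NFA start).
{q0} --0--> {q0, q1, q2}  [new]
{q0} --1--> {q0, q1, q2}  [seen]
{q0} --2--> ∅  [new]
{q0, q1, q2} --0--> {q0, q1, q2}  [seen]
{q0, q1, q2} --1--> {q0, q1, q2}  [seen]
{q0, q1, q2} --2--> {q0, q1, q2}  [seen]
∅ --0--> ∅  [seen]
∅ --1--> ∅  [seen]
∅ --2--> ∅  [seen]
Reachable DFA states: {q0}, {q0, q1, q2}, ∅.

3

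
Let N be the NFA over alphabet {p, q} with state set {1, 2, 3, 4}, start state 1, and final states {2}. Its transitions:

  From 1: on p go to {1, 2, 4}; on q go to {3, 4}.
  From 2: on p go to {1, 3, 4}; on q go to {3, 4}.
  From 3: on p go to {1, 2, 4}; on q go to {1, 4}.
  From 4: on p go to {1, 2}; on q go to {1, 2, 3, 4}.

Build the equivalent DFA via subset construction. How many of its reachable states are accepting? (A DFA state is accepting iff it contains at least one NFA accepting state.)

2

Start state of the DFA: {1}.
{1} --p--> {1, 2, 4}  [new]
{1} --q--> {3, 4}  [new]
{1, 2, 4} --p--> {1, 2, 3, 4}  [new]
{1, 2, 4} --q--> {1, 2, 3, 4}  [seen]
{3, 4} --p--> {1, 2, 4}  [seen]
{3, 4} --q--> {1, 2, 3, 4}  [seen]
{1, 2, 3, 4} --p--> {1, 2, 3, 4}  [seen]
{1, 2, 3, 4} --q--> {1, 2, 3, 4}  [seen]
Reachable DFA states: {1}, {1, 2, 4}, {3, 4}, {1, 2, 3, 4}.
Accepting DFA states (contain an NFA accepting state): {1, 2, 4}, {1, 2, 3, 4}.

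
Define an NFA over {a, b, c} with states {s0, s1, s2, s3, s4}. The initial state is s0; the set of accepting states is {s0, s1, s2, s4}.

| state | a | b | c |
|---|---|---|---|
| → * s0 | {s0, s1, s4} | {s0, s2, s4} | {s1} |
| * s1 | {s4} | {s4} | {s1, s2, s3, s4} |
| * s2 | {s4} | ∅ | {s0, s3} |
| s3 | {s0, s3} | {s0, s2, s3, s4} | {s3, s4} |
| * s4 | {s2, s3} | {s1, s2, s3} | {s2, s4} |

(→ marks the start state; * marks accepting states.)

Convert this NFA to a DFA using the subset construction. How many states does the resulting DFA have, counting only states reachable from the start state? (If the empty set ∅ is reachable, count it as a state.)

13

Start state of the DFA: {s0}.
{s0} --a--> {s0, s1, s4}  [new]
{s0} --b--> {s0, s2, s4}  [new]
{s0} --c--> {s1}  [new]
{s0, s1, s4} --a--> {s0, s1, s2, s3, s4}  [new]
{s0, s1, s4} --b--> {s0, s1, s2, s3, s4}  [seen]
{s0, s1, s4} --c--> {s1, s2, s3, s4}  [new]
{s0, s2, s4} --a--> {s0, s1, s2, s3, s4}  [seen]
{s0, s2, s4} --b--> {s0, s1, s2, s3, s4}  [seen]
{s0, s2, s4} --c--> {s0, s1, s2, s3, s4}  [seen]
{s1} --a--> {s4}  [new]
{s1} --b--> {s4}  [seen]
{s1} --c--> {s1, s2, s3, s4}  [seen]
{s0, s1, s2, s3, s4} --a--> {s0, s1, s2, s3, s4}  [seen]
{s0, s1, s2, s3, s4} --b--> {s0, s1, s2, s3, s4}  [seen]
{s0, s1, s2, s3, s4} --c--> {s0, s1, s2, s3, s4}  [seen]
{s1, s2, s3, s4} --a--> {s0, s2, s3, s4}  [new]
{s1, s2, s3, s4} --b--> {s0, s1, s2, s3, s4}  [seen]
{s1, s2, s3, s4} --c--> {s0, s1, s2, s3, s4}  [seen]
{s4} --a--> {s2, s3}  [new]
{s4} --b--> {s1, s2, s3}  [new]
{s4} --c--> {s2, s4}  [new]
{s0, s2, s3, s4} --a--> {s0, s1, s2, s3, s4}  [seen]
{s0, s2, s3, s4} --b--> {s0, s1, s2, s3, s4}  [seen]
{s0, s2, s3, s4} --c--> {s0, s1, s2, s3, s4}  [seen]
{s2, s3} --a--> {s0, s3, s4}  [new]
{s2, s3} --b--> {s0, s2, s3, s4}  [seen]
{s2, s3} --c--> {s0, s3, s4}  [seen]
{s1, s2, s3} --a--> {s0, s3, s4}  [seen]
{s1, s2, s3} --b--> {s0, s2, s3, s4}  [seen]
{s1, s2, s3} --c--> {s0, s1, s2, s3, s4}  [seen]
{s2, s4} --a--> {s2, s3, s4}  [new]
{s2, s4} --b--> {s1, s2, s3}  [seen]
{s2, s4} --c--> {s0, s2, s3, s4}  [seen]
{s0, s3, s4} --a--> {s0, s1, s2, s3, s4}  [seen]
{s0, s3, s4} --b--> {s0, s1, s2, s3, s4}  [seen]
{s0, s3, s4} --c--> {s1, s2, s3, s4}  [seen]
{s2, s3, s4} --a--> {s0, s2, s3, s4}  [seen]
{s2, s3, s4} --b--> {s0, s1, s2, s3, s4}  [seen]
{s2, s3, s4} --c--> {s0, s2, s3, s4}  [seen]
Reachable DFA states: {s0}, {s0, s1, s4}, {s0, s2, s4}, {s1}, {s0, s1, s2, s3, s4}, {s1, s2, s3, s4}, {s4}, {s0, s2, s3, s4}, {s2, s3}, {s1, s2, s3}, {s2, s4}, {s0, s3, s4}, {s2, s3, s4}.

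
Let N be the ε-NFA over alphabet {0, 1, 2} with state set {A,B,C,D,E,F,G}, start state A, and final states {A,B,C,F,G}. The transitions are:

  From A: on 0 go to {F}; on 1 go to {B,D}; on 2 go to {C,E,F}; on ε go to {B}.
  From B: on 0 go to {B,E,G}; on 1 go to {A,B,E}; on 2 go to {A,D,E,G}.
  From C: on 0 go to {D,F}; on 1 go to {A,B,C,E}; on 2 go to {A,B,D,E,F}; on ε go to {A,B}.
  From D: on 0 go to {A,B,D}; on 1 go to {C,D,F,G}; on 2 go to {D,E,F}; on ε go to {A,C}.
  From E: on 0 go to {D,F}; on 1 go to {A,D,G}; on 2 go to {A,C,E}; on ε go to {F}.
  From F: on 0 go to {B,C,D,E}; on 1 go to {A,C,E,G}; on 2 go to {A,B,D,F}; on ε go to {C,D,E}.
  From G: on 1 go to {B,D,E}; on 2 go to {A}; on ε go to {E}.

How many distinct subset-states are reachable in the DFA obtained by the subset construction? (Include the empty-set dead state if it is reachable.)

Start state of the DFA: {A,B} (ε-closure of the NFA start).
{A,B} --0--> {A,B,C,D,E,F,G}  [new]
{A,B} --1--> {A,B,C,D,E,F}  [new]
{A,B} --2--> {A,B,C,D,E,F,G}  [seen]
{A,B,C,D,E,F,G} --0--> {A,B,C,D,E,F,G}  [seen]
{A,B,C,D,E,F,G} --1--> {A,B,C,D,E,F,G}  [seen]
{A,B,C,D,E,F,G} --2--> {A,B,C,D,E,F,G}  [seen]
{A,B,C,D,E,F} --0--> {A,B,C,D,E,F,G}  [seen]
{A,B,C,D,E,F} --1--> {A,B,C,D,E,F,G}  [seen]
{A,B,C,D,E,F} --2--> {A,B,C,D,E,F,G}  [seen]
Reachable DFA states: {A,B}, {A,B,C,D,E,F,G}, {A,B,C,D,E,F}.

3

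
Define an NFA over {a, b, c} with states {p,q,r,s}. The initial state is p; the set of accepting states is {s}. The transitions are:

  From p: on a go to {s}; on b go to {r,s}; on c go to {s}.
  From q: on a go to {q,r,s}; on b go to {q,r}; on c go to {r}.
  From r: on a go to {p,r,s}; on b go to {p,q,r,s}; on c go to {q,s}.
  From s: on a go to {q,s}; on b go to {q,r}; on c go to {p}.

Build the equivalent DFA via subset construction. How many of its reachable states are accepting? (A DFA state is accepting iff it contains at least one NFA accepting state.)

Start state of the DFA: {p}.
{p} --a--> {s}  [new]
{p} --b--> {r,s}  [new]
{p} --c--> {s}  [seen]
{s} --a--> {q,s}  [new]
{s} --b--> {q,r}  [new]
{s} --c--> {p}  [seen]
{r,s} --a--> {p,q,r,s}  [new]
{r,s} --b--> {p,q,r,s}  [seen]
{r,s} --c--> {p,q,s}  [new]
{q,s} --a--> {q,r,s}  [new]
{q,s} --b--> {q,r}  [seen]
{q,s} --c--> {p,r}  [new]
{q,r} --a--> {p,q,r,s}  [seen]
{q,r} --b--> {p,q,r,s}  [seen]
{q,r} --c--> {q,r,s}  [seen]
{p,q,r,s} --a--> {p,q,r,s}  [seen]
{p,q,r,s} --b--> {p,q,r,s}  [seen]
{p,q,r,s} --c--> {p,q,r,s}  [seen]
{p,q,s} --a--> {q,r,s}  [seen]
{p,q,s} --b--> {q,r,s}  [seen]
{p,q,s} --c--> {p,r,s}  [new]
{q,r,s} --a--> {p,q,r,s}  [seen]
{q,r,s} --b--> {p,q,r,s}  [seen]
{q,r,s} --c--> {p,q,r,s}  [seen]
{p,r} --a--> {p,r,s}  [seen]
{p,r} --b--> {p,q,r,s}  [seen]
{p,r} --c--> {q,s}  [seen]
{p,r,s} --a--> {p,q,r,s}  [seen]
{p,r,s} --b--> {p,q,r,s}  [seen]
{p,r,s} --c--> {p,q,s}  [seen]
Reachable DFA states: {p}, {s}, {r,s}, {q,s}, {q,r}, {p,q,r,s}, {p,q,s}, {q,r,s}, {p,r}, {p,r,s}.
Accepting DFA states (contain an NFA accepting state): {s}, {r,s}, {q,s}, {p,q,r,s}, {p,q,s}, {q,r,s}, {p,r,s}.

7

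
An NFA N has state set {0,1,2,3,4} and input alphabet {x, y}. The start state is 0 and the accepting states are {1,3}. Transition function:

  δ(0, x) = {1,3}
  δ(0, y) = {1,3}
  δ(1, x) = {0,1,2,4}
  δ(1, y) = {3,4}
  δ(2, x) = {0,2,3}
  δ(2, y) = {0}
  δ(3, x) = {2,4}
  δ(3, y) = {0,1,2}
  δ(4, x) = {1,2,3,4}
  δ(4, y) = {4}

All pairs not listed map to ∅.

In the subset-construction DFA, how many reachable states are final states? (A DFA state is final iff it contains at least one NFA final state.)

4

Start state of the DFA: {0}.
{0} --x--> {1,3}  [new]
{0} --y--> {1,3}  [seen]
{1,3} --x--> {0,1,2,4}  [new]
{1,3} --y--> {0,1,2,3,4}  [new]
{0,1,2,4} --x--> {0,1,2,3,4}  [seen]
{0,1,2,4} --y--> {0,1,3,4}  [new]
{0,1,2,3,4} --x--> {0,1,2,3,4}  [seen]
{0,1,2,3,4} --y--> {0,1,2,3,4}  [seen]
{0,1,3,4} --x--> {0,1,2,3,4}  [seen]
{0,1,3,4} --y--> {0,1,2,3,4}  [seen]
Reachable DFA states: {0}, {1,3}, {0,1,2,4}, {0,1,2,3,4}, {0,1,3,4}.
Accepting DFA states (contain an NFA accepting state): {1,3}, {0,1,2,4}, {0,1,2,3,4}, {0,1,3,4}.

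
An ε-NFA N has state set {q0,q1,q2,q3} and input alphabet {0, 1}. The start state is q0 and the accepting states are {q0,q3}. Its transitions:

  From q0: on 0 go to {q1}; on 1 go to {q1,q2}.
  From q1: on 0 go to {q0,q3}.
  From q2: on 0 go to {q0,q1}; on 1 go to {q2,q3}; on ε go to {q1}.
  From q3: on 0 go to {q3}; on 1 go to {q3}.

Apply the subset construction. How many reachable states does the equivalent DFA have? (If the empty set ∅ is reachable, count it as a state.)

9

Start state of the DFA: {q0} (ε-closure of the NFA start).
{q0} --0--> {q1}  [new]
{q0} --1--> {q1,q2}  [new]
{q1} --0--> {q0,q3}  [new]
{q1} --1--> ∅  [new]
{q1,q2} --0--> {q0,q1,q3}  [new]
{q1,q2} --1--> {q1,q2,q3}  [new]
{q0,q3} --0--> {q1,q3}  [new]
{q0,q3} --1--> {q1,q2,q3}  [seen]
∅ --0--> ∅  [seen]
∅ --1--> ∅  [seen]
{q0,q1,q3} --0--> {q0,q1,q3}  [seen]
{q0,q1,q3} --1--> {q1,q2,q3}  [seen]
{q1,q2,q3} --0--> {q0,q1,q3}  [seen]
{q1,q2,q3} --1--> {q1,q2,q3}  [seen]
{q1,q3} --0--> {q0,q3}  [seen]
{q1,q3} --1--> {q3}  [new]
{q3} --0--> {q3}  [seen]
{q3} --1--> {q3}  [seen]
Reachable DFA states: {q0}, {q1}, {q1,q2}, {q0,q3}, ∅, {q0,q1,q3}, {q1,q2,q3}, {q1,q3}, {q3}.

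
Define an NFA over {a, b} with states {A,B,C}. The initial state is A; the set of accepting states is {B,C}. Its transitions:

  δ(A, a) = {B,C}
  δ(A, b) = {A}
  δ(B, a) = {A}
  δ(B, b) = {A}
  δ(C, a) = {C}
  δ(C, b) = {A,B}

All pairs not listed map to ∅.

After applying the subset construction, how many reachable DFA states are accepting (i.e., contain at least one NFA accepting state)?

Start state of the DFA: {A}.
{A} --a--> {B,C}  [new]
{A} --b--> {A}  [seen]
{B,C} --a--> {A,C}  [new]
{B,C} --b--> {A,B}  [new]
{A,C} --a--> {B,C}  [seen]
{A,C} --b--> {A,B}  [seen]
{A,B} --a--> {A,B,C}  [new]
{A,B} --b--> {A}  [seen]
{A,B,C} --a--> {A,B,C}  [seen]
{A,B,C} --b--> {A,B}  [seen]
Reachable DFA states: {A}, {B,C}, {A,C}, {A,B}, {A,B,C}.
Accepting DFA states (contain an NFA accepting state): {B,C}, {A,C}, {A,B}, {A,B,C}.

4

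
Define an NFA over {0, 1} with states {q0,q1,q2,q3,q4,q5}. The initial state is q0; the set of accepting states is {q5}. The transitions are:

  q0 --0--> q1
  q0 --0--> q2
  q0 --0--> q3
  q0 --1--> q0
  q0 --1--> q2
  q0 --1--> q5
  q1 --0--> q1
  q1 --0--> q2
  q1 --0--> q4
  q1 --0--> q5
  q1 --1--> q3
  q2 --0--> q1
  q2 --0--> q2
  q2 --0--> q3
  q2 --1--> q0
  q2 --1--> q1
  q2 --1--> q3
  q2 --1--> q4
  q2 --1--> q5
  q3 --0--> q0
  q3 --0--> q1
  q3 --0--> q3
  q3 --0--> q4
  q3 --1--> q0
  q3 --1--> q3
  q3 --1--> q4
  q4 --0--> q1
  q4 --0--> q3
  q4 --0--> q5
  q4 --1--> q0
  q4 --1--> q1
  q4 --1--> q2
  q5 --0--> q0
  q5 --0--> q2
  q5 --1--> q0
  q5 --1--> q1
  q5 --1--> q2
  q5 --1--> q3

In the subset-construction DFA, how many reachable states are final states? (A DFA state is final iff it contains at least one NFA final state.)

Start state of the DFA: {q0}.
{q0} --0--> {q1,q2,q3}  [new]
{q0} --1--> {q0,q2,q5}  [new]
{q1,q2,q3} --0--> {q0,q1,q2,q3,q4,q5}  [new]
{q1,q2,q3} --1--> {q0,q1,q3,q4,q5}  [new]
{q0,q2,q5} --0--> {q0,q1,q2,q3}  [new]
{q0,q2,q5} --1--> {q0,q1,q2,q3,q4,q5}  [seen]
{q0,q1,q2,q3,q4,q5} --0--> {q0,q1,q2,q3,q4,q5}  [seen]
{q0,q1,q2,q3,q4,q5} --1--> {q0,q1,q2,q3,q4,q5}  [seen]
{q0,q1,q3,q4,q5} --0--> {q0,q1,q2,q3,q4,q5}  [seen]
{q0,q1,q3,q4,q5} --1--> {q0,q1,q2,q3,q4,q5}  [seen]
{q0,q1,q2,q3} --0--> {q0,q1,q2,q3,q4,q5}  [seen]
{q0,q1,q2,q3} --1--> {q0,q1,q2,q3,q4,q5}  [seen]
Reachable DFA states: {q0}, {q1,q2,q3}, {q0,q2,q5}, {q0,q1,q2,q3,q4,q5}, {q0,q1,q3,q4,q5}, {q0,q1,q2,q3}.
Accepting DFA states (contain an NFA accepting state): {q0,q2,q5}, {q0,q1,q2,q3,q4,q5}, {q0,q1,q3,q4,q5}.

3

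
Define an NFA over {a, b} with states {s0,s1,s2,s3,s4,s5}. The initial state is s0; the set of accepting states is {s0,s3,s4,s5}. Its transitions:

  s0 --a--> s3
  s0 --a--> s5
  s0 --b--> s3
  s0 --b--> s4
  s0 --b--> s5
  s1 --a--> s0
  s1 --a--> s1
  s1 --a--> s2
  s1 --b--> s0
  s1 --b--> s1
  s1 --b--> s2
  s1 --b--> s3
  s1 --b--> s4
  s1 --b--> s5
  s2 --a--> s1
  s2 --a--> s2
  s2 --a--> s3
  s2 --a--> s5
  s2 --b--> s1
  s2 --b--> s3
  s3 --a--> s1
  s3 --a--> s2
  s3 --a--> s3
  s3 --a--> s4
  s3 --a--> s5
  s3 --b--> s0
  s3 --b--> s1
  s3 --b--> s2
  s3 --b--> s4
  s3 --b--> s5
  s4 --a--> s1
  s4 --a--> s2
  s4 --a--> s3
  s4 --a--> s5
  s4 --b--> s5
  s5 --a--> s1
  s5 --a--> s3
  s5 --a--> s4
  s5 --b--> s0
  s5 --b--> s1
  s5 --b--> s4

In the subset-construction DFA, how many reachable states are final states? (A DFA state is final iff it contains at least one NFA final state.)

Start state of the DFA: {s0}.
{s0} --a--> {s3,s5}  [new]
{s0} --b--> {s3,s4,s5}  [new]
{s3,s5} --a--> {s1,s2,s3,s4,s5}  [new]
{s3,s5} --b--> {s0,s1,s2,s4,s5}  [new]
{s3,s4,s5} --a--> {s1,s2,s3,s4,s5}  [seen]
{s3,s4,s5} --b--> {s0,s1,s2,s4,s5}  [seen]
{s1,s2,s3,s4,s5} --a--> {s0,s1,s2,s3,s4,s5}  [new]
{s1,s2,s3,s4,s5} --b--> {s0,s1,s2,s3,s4,s5}  [seen]
{s0,s1,s2,s4,s5} --a--> {s0,s1,s2,s3,s4,s5}  [seen]
{s0,s1,s2,s4,s5} --b--> {s0,s1,s2,s3,s4,s5}  [seen]
{s0,s1,s2,s3,s4,s5} --a--> {s0,s1,s2,s3,s4,s5}  [seen]
{s0,s1,s2,s3,s4,s5} --b--> {s0,s1,s2,s3,s4,s5}  [seen]
Reachable DFA states: {s0}, {s3,s5}, {s3,s4,s5}, {s1,s2,s3,s4,s5}, {s0,s1,s2,s4,s5}, {s0,s1,s2,s3,s4,s5}.
Accepting DFA states (contain an NFA accepting state): {s0}, {s3,s5}, {s3,s4,s5}, {s1,s2,s3,s4,s5}, {s0,s1,s2,s4,s5}, {s0,s1,s2,s3,s4,s5}.

6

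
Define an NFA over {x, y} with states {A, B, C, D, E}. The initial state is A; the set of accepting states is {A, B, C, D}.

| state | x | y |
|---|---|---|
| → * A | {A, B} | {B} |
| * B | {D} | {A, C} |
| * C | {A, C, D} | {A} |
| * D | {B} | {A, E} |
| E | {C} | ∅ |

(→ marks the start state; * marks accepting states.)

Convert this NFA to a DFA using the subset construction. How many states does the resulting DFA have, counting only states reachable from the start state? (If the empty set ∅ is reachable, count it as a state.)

Start state of the DFA: {A}.
{A} --x--> {A, B}  [new]
{A} --y--> {B}  [new]
{A, B} --x--> {A, B, D}  [new]
{A, B} --y--> {A, B, C}  [new]
{B} --x--> {D}  [new]
{B} --y--> {A, C}  [new]
{A, B, D} --x--> {A, B, D}  [seen]
{A, B, D} --y--> {A, B, C, E}  [new]
{A, B, C} --x--> {A, B, C, D}  [new]
{A, B, C} --y--> {A, B, C}  [seen]
{D} --x--> {B}  [seen]
{D} --y--> {A, E}  [new]
{A, C} --x--> {A, B, C, D}  [seen]
{A, C} --y--> {A, B}  [seen]
{A, B, C, E} --x--> {A, B, C, D}  [seen]
{A, B, C, E} --y--> {A, B, C}  [seen]
{A, B, C, D} --x--> {A, B, C, D}  [seen]
{A, B, C, D} --y--> {A, B, C, E}  [seen]
{A, E} --x--> {A, B, C}  [seen]
{A, E} --y--> {B}  [seen]
Reachable DFA states: {A}, {A, B}, {B}, {A, B, D}, {A, B, C}, {D}, {A, C}, {A, B, C, E}, {A, B, C, D}, {A, E}.

10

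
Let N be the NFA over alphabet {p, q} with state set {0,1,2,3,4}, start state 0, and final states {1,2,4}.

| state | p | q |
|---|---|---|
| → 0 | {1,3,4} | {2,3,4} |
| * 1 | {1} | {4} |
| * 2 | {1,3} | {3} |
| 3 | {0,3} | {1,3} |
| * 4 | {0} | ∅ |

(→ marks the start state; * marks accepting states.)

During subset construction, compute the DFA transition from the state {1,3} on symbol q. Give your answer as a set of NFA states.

{1,3,4}

δ(1,q) = {4}; δ(3,q) = {1,3}.
Union: {1,3,4}.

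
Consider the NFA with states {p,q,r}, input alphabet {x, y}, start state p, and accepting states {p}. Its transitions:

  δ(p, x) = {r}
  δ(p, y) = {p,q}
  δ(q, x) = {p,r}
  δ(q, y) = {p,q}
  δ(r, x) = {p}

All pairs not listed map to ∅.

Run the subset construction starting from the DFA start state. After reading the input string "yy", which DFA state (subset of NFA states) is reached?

{p,q}

Start: {p}.
δ(p,y) = {p,q}.
Union: {p,q}.
After y: {p,q}.
δ(p,y) = {p,q}; δ(q,y) = {p,q}.
Union: {p,q}.
After y: {p,q}.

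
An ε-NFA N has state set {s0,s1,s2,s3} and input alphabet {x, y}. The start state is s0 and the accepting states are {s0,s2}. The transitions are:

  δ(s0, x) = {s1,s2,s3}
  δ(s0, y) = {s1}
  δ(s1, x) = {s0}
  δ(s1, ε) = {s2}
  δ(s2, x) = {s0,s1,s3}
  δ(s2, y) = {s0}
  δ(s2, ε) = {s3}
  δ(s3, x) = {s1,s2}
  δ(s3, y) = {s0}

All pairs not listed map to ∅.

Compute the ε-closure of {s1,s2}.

Begin with {s1,s2}.
s2 →ε {s3}; add s3.
ε-closure = {s1,s2,s3}.

{s1,s2,s3}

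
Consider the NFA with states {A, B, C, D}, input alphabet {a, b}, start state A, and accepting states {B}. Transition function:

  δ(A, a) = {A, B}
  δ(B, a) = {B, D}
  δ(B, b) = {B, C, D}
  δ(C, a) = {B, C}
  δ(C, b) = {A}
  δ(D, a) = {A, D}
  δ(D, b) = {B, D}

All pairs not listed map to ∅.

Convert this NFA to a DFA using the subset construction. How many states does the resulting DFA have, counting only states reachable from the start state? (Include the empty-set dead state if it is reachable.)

Start state of the DFA: {A}.
{A} --a--> {A, B}  [new]
{A} --b--> ∅  [new]
{A, B} --a--> {A, B, D}  [new]
{A, B} --b--> {B, C, D}  [new]
∅ --a--> ∅  [seen]
∅ --b--> ∅  [seen]
{A, B, D} --a--> {A, B, D}  [seen]
{A, B, D} --b--> {B, C, D}  [seen]
{B, C, D} --a--> {A, B, C, D}  [new]
{B, C, D} --b--> {A, B, C, D}  [seen]
{A, B, C, D} --a--> {A, B, C, D}  [seen]
{A, B, C, D} --b--> {A, B, C, D}  [seen]
Reachable DFA states: {A}, {A, B}, ∅, {A, B, D}, {B, C, D}, {A, B, C, D}.

6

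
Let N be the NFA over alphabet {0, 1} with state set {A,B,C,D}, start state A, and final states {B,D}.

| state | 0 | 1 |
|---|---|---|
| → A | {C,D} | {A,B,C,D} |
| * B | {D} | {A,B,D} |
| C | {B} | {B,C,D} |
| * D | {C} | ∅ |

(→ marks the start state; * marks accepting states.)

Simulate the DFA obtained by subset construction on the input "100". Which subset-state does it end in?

{B,C,D}

Start: {A}.
δ(A,1) = {A,B,C,D}.
Union: {A,B,C,D}.
After 1: {A,B,C,D}.
δ(A,0) = {C,D}; δ(B,0) = {D}; δ(C,0) = {B}; δ(D,0) = {C}.
Union: {B,C,D}.
After 0: {B,C,D}.
δ(B,0) = {D}; δ(C,0) = {B}; δ(D,0) = {C}.
Union: {B,C,D}.
After 0: {B,C,D}.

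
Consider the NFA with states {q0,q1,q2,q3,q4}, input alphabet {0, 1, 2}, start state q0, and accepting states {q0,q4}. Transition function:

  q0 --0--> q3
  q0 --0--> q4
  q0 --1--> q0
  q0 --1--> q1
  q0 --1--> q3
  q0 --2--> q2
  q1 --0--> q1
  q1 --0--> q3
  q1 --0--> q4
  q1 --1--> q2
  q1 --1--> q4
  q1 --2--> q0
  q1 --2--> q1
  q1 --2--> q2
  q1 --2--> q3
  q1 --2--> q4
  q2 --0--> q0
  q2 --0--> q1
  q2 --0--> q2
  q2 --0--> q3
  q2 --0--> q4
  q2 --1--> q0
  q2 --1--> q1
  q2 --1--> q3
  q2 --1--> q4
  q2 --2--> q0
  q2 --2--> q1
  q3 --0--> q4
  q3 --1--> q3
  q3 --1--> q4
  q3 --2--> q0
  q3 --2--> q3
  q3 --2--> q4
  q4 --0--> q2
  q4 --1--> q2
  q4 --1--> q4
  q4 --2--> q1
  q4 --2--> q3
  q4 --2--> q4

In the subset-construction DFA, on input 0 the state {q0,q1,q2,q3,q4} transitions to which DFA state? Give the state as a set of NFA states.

{q0,q1,q2,q3,q4}

δ(q0,0) = {q3,q4}; δ(q1,0) = {q1,q3,q4}; δ(q2,0) = {q0,q1,q2,q3,q4}; δ(q3,0) = {q4}; δ(q4,0) = {q2}.
Union: {q0,q1,q2,q3,q4}.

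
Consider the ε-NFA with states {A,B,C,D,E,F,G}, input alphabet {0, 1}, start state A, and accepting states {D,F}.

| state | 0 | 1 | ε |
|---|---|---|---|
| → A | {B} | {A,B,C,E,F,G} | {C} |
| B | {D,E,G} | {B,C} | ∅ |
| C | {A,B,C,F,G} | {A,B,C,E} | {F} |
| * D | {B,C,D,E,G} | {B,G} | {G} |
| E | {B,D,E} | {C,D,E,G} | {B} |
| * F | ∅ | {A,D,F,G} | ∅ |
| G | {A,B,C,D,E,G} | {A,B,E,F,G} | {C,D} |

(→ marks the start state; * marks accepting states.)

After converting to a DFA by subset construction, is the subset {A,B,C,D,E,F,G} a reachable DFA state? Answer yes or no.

yes

Start state of the DFA: {A,C,F} (ε-closure of the NFA start).
{A,C,F} --0--> {A,B,C,D,F,G}  [new]
{A,C,F} --1--> {A,B,C,D,E,F,G}  [new]
{A,B,C,D,F,G} --0--> {A,B,C,D,E,F,G}  [seen]
{A,B,C,D,F,G} --1--> {A,B,C,D,E,F,G}  [seen]
{A,B,C,D,E,F,G} --0--> {A,B,C,D,E,F,G}  [seen]
{A,B,C,D,E,F,G} --1--> {A,B,C,D,E,F,G}  [seen]
Reachable DFA states: {A,C,F}, {A,B,C,D,F,G}, {A,B,C,D,E,F,G}.
{A,B,C,D,E,F,G} is among them.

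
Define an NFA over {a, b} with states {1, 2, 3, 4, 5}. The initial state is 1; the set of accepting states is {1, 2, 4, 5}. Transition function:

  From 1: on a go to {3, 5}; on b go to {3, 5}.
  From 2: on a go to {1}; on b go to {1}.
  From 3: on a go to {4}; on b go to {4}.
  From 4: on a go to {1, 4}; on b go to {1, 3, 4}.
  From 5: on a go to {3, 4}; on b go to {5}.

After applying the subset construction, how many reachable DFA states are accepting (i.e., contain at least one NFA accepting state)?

Start state of the DFA: {1}.
{1} --a--> {3, 5}  [new]
{1} --b--> {3, 5}  [seen]
{3, 5} --a--> {3, 4}  [new]
{3, 5} --b--> {4, 5}  [new]
{3, 4} --a--> {1, 4}  [new]
{3, 4} --b--> {1, 3, 4}  [new]
{4, 5} --a--> {1, 3, 4}  [seen]
{4, 5} --b--> {1, 3, 4, 5}  [new]
{1, 4} --a--> {1, 3, 4, 5}  [seen]
{1, 4} --b--> {1, 3, 4, 5}  [seen]
{1, 3, 4} --a--> {1, 3, 4, 5}  [seen]
{1, 3, 4} --b--> {1, 3, 4, 5}  [seen]
{1, 3, 4, 5} --a--> {1, 3, 4, 5}  [seen]
{1, 3, 4, 5} --b--> {1, 3, 4, 5}  [seen]
Reachable DFA states: {1}, {3, 5}, {3, 4}, {4, 5}, {1, 4}, {1, 3, 4}, {1, 3, 4, 5}.
Accepting DFA states (contain an NFA accepting state): {1}, {3, 5}, {3, 4}, {4, 5}, {1, 4}, {1, 3, 4}, {1, 3, 4, 5}.

7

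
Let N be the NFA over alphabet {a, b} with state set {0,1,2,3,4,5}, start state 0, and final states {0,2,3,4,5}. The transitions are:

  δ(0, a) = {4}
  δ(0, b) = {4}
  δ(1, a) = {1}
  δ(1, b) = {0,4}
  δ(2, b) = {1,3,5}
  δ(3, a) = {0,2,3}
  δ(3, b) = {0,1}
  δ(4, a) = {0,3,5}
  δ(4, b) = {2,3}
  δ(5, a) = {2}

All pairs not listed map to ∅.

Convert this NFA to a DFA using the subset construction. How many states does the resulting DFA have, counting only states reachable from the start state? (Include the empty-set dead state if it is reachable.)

Start state of the DFA: {0}.
{0} --a--> {4}  [new]
{0} --b--> {4}  [seen]
{4} --a--> {0,3,5}  [new]
{4} --b--> {2,3}  [new]
{0,3,5} --a--> {0,2,3,4}  [new]
{0,3,5} --b--> {0,1,4}  [new]
{2,3} --a--> {0,2,3}  [new]
{2,3} --b--> {0,1,3,5}  [new]
{0,2,3,4} --a--> {0,2,3,4,5}  [new]
{0,2,3,4} --b--> {0,1,2,3,4,5}  [new]
{0,1,4} --a--> {0,1,3,4,5}  [new]
{0,1,4} --b--> {0,2,3,4}  [seen]
{0,2,3} --a--> {0,2,3,4}  [seen]
{0,2,3} --b--> {0,1,3,4,5}  [seen]
{0,1,3,5} --a--> {0,1,2,3,4}  [new]
{0,1,3,5} --b--> {0,1,4}  [seen]
{0,2,3,4,5} --a--> {0,2,3,4,5}  [seen]
{0,2,3,4,5} --b--> {0,1,2,3,4,5}  [seen]
{0,1,2,3,4,5} --a--> {0,1,2,3,4,5}  [seen]
{0,1,2,3,4,5} --b--> {0,1,2,3,4,5}  [seen]
{0,1,3,4,5} --a--> {0,1,2,3,4,5}  [seen]
{0,1,3,4,5} --b--> {0,1,2,3,4}  [seen]
{0,1,2,3,4} --a--> {0,1,2,3,4,5}  [seen]
{0,1,2,3,4} --b--> {0,1,2,3,4,5}  [seen]
Reachable DFA states: {0}, {4}, {0,3,5}, {2,3}, {0,2,3,4}, {0,1,4}, {0,2,3}, {0,1,3,5}, {0,2,3,4,5}, {0,1,2,3,4,5}, {0,1,3,4,5}, {0,1,2,3,4}.

12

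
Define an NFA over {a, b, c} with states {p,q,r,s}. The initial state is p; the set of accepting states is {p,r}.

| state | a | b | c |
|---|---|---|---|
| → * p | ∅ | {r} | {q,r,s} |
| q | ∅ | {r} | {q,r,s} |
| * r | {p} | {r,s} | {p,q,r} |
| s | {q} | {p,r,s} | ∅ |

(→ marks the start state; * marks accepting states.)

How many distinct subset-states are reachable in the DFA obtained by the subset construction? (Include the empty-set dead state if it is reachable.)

Start state of the DFA: {p}.
{p} --a--> ∅  [new]
{p} --b--> {r}  [new]
{p} --c--> {q,r,s}  [new]
∅ --a--> ∅  [seen]
∅ --b--> ∅  [seen]
∅ --c--> ∅  [seen]
{r} --a--> {p}  [seen]
{r} --b--> {r,s}  [new]
{r} --c--> {p,q,r}  [new]
{q,r,s} --a--> {p,q}  [new]
{q,r,s} --b--> {p,r,s}  [new]
{q,r,s} --c--> {p,q,r,s}  [new]
{r,s} --a--> {p,q}  [seen]
{r,s} --b--> {p,r,s}  [seen]
{r,s} --c--> {p,q,r}  [seen]
{p,q,r} --a--> {p}  [seen]
{p,q,r} --b--> {r,s}  [seen]
{p,q,r} --c--> {p,q,r,s}  [seen]
{p,q} --a--> ∅  [seen]
{p,q} --b--> {r}  [seen]
{p,q} --c--> {q,r,s}  [seen]
{p,r,s} --a--> {p,q}  [seen]
{p,r,s} --b--> {p,r,s}  [seen]
{p,r,s} --c--> {p,q,r,s}  [seen]
{p,q,r,s} --a--> {p,q}  [seen]
{p,q,r,s} --b--> {p,r,s}  [seen]
{p,q,r,s} --c--> {p,q,r,s}  [seen]
Reachable DFA states: {p}, ∅, {r}, {q,r,s}, {r,s}, {p,q,r}, {p,q}, {p,r,s}, {p,q,r,s}.

9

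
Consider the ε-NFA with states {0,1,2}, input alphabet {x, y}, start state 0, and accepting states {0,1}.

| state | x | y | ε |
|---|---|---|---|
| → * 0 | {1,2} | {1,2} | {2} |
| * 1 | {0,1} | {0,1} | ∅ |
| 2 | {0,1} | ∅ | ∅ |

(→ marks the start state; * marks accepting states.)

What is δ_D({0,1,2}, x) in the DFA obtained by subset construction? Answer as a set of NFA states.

{0,1,2}

δ(0,x) = {1,2}; δ(1,x) = {0,1}; δ(2,x) = {0,1}.
Union: {0,1,2}.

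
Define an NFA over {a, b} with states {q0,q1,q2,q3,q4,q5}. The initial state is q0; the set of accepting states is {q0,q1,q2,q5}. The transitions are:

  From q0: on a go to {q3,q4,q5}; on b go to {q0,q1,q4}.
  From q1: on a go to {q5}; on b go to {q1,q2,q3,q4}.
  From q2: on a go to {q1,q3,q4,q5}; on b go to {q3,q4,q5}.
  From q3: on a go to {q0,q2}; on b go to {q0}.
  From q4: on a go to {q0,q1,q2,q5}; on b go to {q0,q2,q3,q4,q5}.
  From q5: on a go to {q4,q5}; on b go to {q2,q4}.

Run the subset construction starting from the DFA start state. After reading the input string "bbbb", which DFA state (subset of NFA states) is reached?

{q0,q1,q2,q3,q4,q5}

Start: {q0}.
δ(q0,b) = {q0,q1,q4}.
Union: {q0,q1,q4}.
After b: {q0,q1,q4}.
δ(q0,b) = {q0,q1,q4}; δ(q1,b) = {q1,q2,q3,q4}; δ(q4,b) = {q0,q2,q3,q4,q5}.
Union: {q0,q1,q2,q3,q4,q5}.
After b: {q0,q1,q2,q3,q4,q5}.
δ(q0,b) = {q0,q1,q4}; δ(q1,b) = {q1,q2,q3,q4}; δ(q2,b) = {q3,q4,q5}; δ(q3,b) = {q0}; δ(q4,b) = {q0,q2,q3,q4,q5}; δ(q5,b) = {q2,q4}.
Union: {q0,q1,q2,q3,q4,q5}.
After b: {q0,q1,q2,q3,q4,q5}.
δ(q0,b) = {q0,q1,q4}; δ(q1,b) = {q1,q2,q3,q4}; δ(q2,b) = {q3,q4,q5}; δ(q3,b) = {q0}; δ(q4,b) = {q0,q2,q3,q4,q5}; δ(q5,b) = {q2,q4}.
Union: {q0,q1,q2,q3,q4,q5}.
After b: {q0,q1,q2,q3,q4,q5}.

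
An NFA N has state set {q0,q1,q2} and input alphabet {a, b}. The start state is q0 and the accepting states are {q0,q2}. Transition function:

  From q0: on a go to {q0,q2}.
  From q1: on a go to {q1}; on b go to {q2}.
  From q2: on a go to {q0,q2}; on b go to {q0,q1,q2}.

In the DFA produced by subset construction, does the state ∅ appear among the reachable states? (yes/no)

yes

Start state of the DFA: {q0}.
{q0} --a--> {q0,q2}  [new]
{q0} --b--> ∅  [new]
{q0,q2} --a--> {q0,q2}  [seen]
{q0,q2} --b--> {q0,q1,q2}  [new]
∅ --a--> ∅  [seen]
∅ --b--> ∅  [seen]
{q0,q1,q2} --a--> {q0,q1,q2}  [seen]
{q0,q1,q2} --b--> {q0,q1,q2}  [seen]
Reachable DFA states: {q0}, {q0,q2}, ∅, {q0,q1,q2}.
∅ is among them.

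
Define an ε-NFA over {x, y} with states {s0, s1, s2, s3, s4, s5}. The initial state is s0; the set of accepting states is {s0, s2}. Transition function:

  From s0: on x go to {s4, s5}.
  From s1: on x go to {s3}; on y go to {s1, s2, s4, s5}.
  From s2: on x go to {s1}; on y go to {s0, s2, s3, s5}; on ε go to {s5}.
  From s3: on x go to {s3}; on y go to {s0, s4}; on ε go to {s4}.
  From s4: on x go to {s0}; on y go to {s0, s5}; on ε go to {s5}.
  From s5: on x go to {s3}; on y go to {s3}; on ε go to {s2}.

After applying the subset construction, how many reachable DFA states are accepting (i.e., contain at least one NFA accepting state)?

Start state of the DFA: {s0} (ε-closure of the NFA start).
{s0} --x--> {s2, s4, s5}  [new]
{s0} --y--> ∅  [new]
{s2, s4, s5} --x--> {s0, s1, s2, s3, s4, s5}  [new]
{s2, s4, s5} --y--> {s0, s2, s3, s4, s5}  [new]
∅ --x--> ∅  [seen]
∅ --y--> ∅  [seen]
{s0, s1, s2, s3, s4, s5} --x--> {s0, s1, s2, s3, s4, s5}  [seen]
{s0, s1, s2, s3, s4, s5} --y--> {s0, s1, s2, s3, s4, s5}  [seen]
{s0, s2, s3, s4, s5} --x--> {s0, s1, s2, s3, s4, s5}  [seen]
{s0, s2, s3, s4, s5} --y--> {s0, s2, s3, s4, s5}  [seen]
Reachable DFA states: {s0}, {s2, s4, s5}, ∅, {s0, s1, s2, s3, s4, s5}, {s0, s2, s3, s4, s5}.
Accepting DFA states (contain an NFA accepting state): {s0}, {s2, s4, s5}, {s0, s1, s2, s3, s4, s5}, {s0, s2, s3, s4, s5}.

4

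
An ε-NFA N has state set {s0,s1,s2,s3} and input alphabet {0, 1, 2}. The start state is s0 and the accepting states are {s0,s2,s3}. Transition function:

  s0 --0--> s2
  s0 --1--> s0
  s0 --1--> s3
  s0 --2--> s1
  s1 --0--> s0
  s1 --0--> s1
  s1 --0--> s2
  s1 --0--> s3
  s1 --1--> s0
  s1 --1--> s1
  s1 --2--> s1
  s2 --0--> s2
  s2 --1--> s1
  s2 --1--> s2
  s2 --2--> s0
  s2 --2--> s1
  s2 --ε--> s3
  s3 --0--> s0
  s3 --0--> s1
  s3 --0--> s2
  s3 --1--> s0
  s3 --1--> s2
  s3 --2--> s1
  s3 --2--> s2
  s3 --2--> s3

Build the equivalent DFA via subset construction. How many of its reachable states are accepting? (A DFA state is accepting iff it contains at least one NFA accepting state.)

Start state of the DFA: {s0} (ε-closure of the NFA start).
{s0} --0--> {s2,s3}  [new]
{s0} --1--> {s0,s3}  [new]
{s0} --2--> {s1}  [new]
{s2,s3} --0--> {s0,s1,s2,s3}  [new]
{s2,s3} --1--> {s0,s1,s2,s3}  [seen]
{s2,s3} --2--> {s0,s1,s2,s3}  [seen]
{s0,s3} --0--> {s0,s1,s2,s3}  [seen]
{s0,s3} --1--> {s0,s2,s3}  [new]
{s0,s3} --2--> {s1,s2,s3}  [new]
{s1} --0--> {s0,s1,s2,s3}  [seen]
{s1} --1--> {s0,s1}  [new]
{s1} --2--> {s1}  [seen]
{s0,s1,s2,s3} --0--> {s0,s1,s2,s3}  [seen]
{s0,s1,s2,s3} --1--> {s0,s1,s2,s3}  [seen]
{s0,s1,s2,s3} --2--> {s0,s1,s2,s3}  [seen]
{s0,s2,s3} --0--> {s0,s1,s2,s3}  [seen]
{s0,s2,s3} --1--> {s0,s1,s2,s3}  [seen]
{s0,s2,s3} --2--> {s0,s1,s2,s3}  [seen]
{s1,s2,s3} --0--> {s0,s1,s2,s3}  [seen]
{s1,s2,s3} --1--> {s0,s1,s2,s3}  [seen]
{s1,s2,s3} --2--> {s0,s1,s2,s3}  [seen]
{s0,s1} --0--> {s0,s1,s2,s3}  [seen]
{s0,s1} --1--> {s0,s1,s3}  [new]
{s0,s1} --2--> {s1}  [seen]
{s0,s1,s3} --0--> {s0,s1,s2,s3}  [seen]
{s0,s1,s3} --1--> {s0,s1,s2,s3}  [seen]
{s0,s1,s3} --2--> {s1,s2,s3}  [seen]
Reachable DFA states: {s0}, {s2,s3}, {s0,s3}, {s1}, {s0,s1,s2,s3}, {s0,s2,s3}, {s1,s2,s3}, {s0,s1}, {s0,s1,s3}.
Accepting DFA states (contain an NFA accepting state): {s0}, {s2,s3}, {s0,s3}, {s0,s1,s2,s3}, {s0,s2,s3}, {s1,s2,s3}, {s0,s1}, {s0,s1,s3}.

8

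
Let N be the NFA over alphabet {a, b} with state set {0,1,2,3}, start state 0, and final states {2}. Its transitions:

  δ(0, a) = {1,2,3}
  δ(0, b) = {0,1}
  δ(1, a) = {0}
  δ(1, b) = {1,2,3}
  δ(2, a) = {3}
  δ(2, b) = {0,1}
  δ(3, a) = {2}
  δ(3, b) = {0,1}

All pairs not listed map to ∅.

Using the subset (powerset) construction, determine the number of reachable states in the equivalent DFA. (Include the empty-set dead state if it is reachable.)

5

Start state of the DFA: {0}.
{0} --a--> {1,2,3}  [new]
{0} --b--> {0,1}  [new]
{1,2,3} --a--> {0,2,3}  [new]
{1,2,3} --b--> {0,1,2,3}  [new]
{0,1} --a--> {0,1,2,3}  [seen]
{0,1} --b--> {0,1,2,3}  [seen]
{0,2,3} --a--> {1,2,3}  [seen]
{0,2,3} --b--> {0,1}  [seen]
{0,1,2,3} --a--> {0,1,2,3}  [seen]
{0,1,2,3} --b--> {0,1,2,3}  [seen]
Reachable DFA states: {0}, {1,2,3}, {0,1}, {0,2,3}, {0,1,2,3}.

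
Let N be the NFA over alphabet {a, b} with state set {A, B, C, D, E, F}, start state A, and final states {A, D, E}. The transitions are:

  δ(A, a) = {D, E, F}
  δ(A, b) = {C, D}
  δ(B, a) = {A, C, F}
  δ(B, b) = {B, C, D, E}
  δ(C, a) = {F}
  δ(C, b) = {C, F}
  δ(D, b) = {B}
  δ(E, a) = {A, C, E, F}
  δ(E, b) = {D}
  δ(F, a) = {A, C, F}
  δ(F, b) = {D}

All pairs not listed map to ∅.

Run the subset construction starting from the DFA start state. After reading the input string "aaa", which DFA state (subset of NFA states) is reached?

{A, C, D, E, F}

Start: {A}.
δ(A,a) = {D, E, F}.
Union: {D, E, F}.
After a: {D, E, F}.
δ(D,a) = ∅; δ(E,a) = {A, C, E, F}; δ(F,a) = {A, C, F}.
Union: {A, C, E, F}.
After a: {A, C, E, F}.
δ(A,a) = {D, E, F}; δ(C,a) = {F}; δ(E,a) = {A, C, E, F}; δ(F,a) = {A, C, F}.
Union: {A, C, D, E, F}.
After a: {A, C, D, E, F}.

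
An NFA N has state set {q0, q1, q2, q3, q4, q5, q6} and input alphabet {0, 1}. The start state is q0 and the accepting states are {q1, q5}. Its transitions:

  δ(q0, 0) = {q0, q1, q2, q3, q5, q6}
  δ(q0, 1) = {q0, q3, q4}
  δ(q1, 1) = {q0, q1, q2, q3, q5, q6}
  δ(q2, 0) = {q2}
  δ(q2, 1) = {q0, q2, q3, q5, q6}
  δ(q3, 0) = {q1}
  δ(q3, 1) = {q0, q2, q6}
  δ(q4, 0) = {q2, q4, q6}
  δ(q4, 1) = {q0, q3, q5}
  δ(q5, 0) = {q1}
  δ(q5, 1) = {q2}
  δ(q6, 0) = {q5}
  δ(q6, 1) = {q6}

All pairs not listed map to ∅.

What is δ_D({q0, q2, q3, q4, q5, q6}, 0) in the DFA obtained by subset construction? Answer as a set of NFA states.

δ(q0,0) = {q0, q1, q2, q3, q5, q6}; δ(q2,0) = {q2}; δ(q3,0) = {q1}; δ(q4,0) = {q2, q4, q6}; δ(q5,0) = {q1}; δ(q6,0) = {q5}.
Union: {q0, q1, q2, q3, q4, q5, q6}.

{q0, q1, q2, q3, q4, q5, q6}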